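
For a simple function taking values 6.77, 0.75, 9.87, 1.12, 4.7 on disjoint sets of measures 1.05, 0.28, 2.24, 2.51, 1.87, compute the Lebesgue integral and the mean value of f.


Step 1: Integral = sum(value_i * measure_i)
= 6.77*1.05 + 0.75*0.28 + 9.87*2.24 + 1.12*2.51 + 4.7*1.87
= 7.1085 + 0.21 + 22.1088 + 2.8112 + 8.789
= 41.0275
Step 2: Total measure of domain = 1.05 + 0.28 + 2.24 + 2.51 + 1.87 = 7.95
Step 3: Average value = 41.0275 / 7.95 = 5.160692


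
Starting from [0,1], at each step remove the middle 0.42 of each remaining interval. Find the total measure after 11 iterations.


Step 1: At each step, fraction remaining = 1 - 0.42 = 0.58
Step 2: After 11 steps, measure = (0.58)^11
Result = 0.002499


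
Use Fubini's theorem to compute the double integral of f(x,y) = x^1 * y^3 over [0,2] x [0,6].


By Fubini's theorem, the double integral factors as a product of single integrals:
Step 1: integral_0^2 x^1 dx = [x^2/2] from 0 to 2
     = 2^2/2 = 2
Step 2: integral_0^6 y^3 dy = [y^4/4] from 0 to 6
     = 6^4/4 = 324
Step 3: Double integral = 2 * 324 = 648


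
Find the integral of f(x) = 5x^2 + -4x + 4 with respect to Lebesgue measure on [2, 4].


The Lebesgue integral of a Riemann-integrable function agrees with the Riemann integral.
Antiderivative F(x) = (5/3)x^3 + (-4/2)x^2 + 4x
F(4) = (5/3)*4^3 + (-4/2)*4^2 + 4*4
     = (5/3)*64 + (-4/2)*16 + 4*4
     = 106.666667 + -32 + 16
     = 90.666667
F(2) = 13.333333
Integral = F(4) - F(2) = 90.666667 - 13.333333 = 77.333333


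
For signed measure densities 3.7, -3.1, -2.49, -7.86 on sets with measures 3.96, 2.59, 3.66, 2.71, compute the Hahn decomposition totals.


Step 1: Compute signed measure on each set:
  Set 1: 3.7 * 3.96 = 14.652
  Set 2: -3.1 * 2.59 = -8.029
  Set 3: -2.49 * 3.66 = -9.1134
  Set 4: -7.86 * 2.71 = -21.3006
Step 2: Total signed measure = (14.652) + (-8.029) + (-9.1134) + (-21.3006)
     = -23.791
Step 3: Positive part mu+(X) = sum of positive contributions = 14.652
Step 4: Negative part mu-(X) = |sum of negative contributions| = 38.443


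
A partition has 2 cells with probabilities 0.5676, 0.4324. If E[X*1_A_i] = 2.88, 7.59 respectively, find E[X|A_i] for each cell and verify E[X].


For each cell A_i: E[X|A_i] = E[X*1_A_i] / P(A_i)
Step 1: E[X|A_1] = 2.88 / 0.5676 = 5.073996
Step 2: E[X|A_2] = 7.59 / 0.4324 = 17.553191
Verification: E[X] = sum E[X*1_A_i] = 2.88 + 7.59 = 10.47


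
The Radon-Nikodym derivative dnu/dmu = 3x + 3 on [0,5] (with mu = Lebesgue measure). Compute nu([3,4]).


nu(A) = integral_A (dnu/dmu) dmu = integral_3^4 (3x + 3) dx
Step 1: Antiderivative F(x) = (3/2)x^2 + 3x
Step 2: F(4) = (3/2)*4^2 + 3*4 = 24 + 12 = 36
Step 3: F(3) = (3/2)*3^2 + 3*3 = 13.5 + 9 = 22.5
Step 4: nu([3,4]) = F(4) - F(3) = 36 - 22.5 = 13.5


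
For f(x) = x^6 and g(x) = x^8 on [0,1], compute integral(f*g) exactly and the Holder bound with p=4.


Step 1: Exact integral of f*g = integral(x^14, 0, 1) = 1/15
     = 0.066667
Step 2: Holder bound with p=4, q=1.333333:
  ||f||_p = (integral x^24 dx)^(1/4) = (1/25)^(1/4) = 0.447214
  ||g||_q = (integral x^10.666667 dx)^(1/1.333333) = (1/11.666667)^(1/1.333333) = 0.158413
Step 3: Holder bound = ||f||_p * ||g||_q = 0.447214 * 0.158413 = 0.070844
Verification: 0.066667 <= 0.070844 (Holder holds)


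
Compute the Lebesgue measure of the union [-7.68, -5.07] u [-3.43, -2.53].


For pairwise disjoint intervals, m(union) = sum of lengths.
= (-5.07 - -7.68) + (-2.53 - -3.43)
= 2.61 + 0.9
= 3.51


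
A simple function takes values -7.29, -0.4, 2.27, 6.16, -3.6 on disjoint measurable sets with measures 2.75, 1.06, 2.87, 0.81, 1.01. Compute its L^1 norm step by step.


Step 1: Compute |f_i|^1 for each value:
  |-7.29|^1 = 7.29
  |-0.4|^1 = 0.4
  |2.27|^1 = 2.27
  |6.16|^1 = 6.16
  |-3.6|^1 = 3.6
Step 2: Multiply by measures and sum:
  7.29 * 2.75 = 20.0475
  0.4 * 1.06 = 0.424
  2.27 * 2.87 = 6.5149
  6.16 * 0.81 = 4.9896
  3.6 * 1.01 = 3.636
Sum = 20.0475 + 0.424 + 6.5149 + 4.9896 + 3.636 = 35.612
Step 3: Take the p-th root:
||f||_1 = (35.612)^(1/1) = 35.612


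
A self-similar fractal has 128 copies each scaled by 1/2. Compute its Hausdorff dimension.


For a self-similar set with N copies scaled by 1/r:
dim_H = log(N)/log(r) = log(128)/log(2)
= 4.85203/0.693147
= 7


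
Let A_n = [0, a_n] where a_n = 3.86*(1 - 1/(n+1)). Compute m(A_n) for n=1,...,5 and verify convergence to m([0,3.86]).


By continuity of measure from below: if A_n increases to A, then m(A_n) -> m(A).
Here A = [0, 3.86], so m(A) = 3.86
Step 1: a_1 = 3.86*(1 - 1/2) = 1.93, m(A_1) = 1.93
Step 2: a_2 = 3.86*(1 - 1/3) = 2.5733, m(A_2) = 2.5733
Step 3: a_3 = 3.86*(1 - 1/4) = 2.895, m(A_3) = 2.895
Step 4: a_4 = 3.86*(1 - 1/5) = 3.088, m(A_4) = 3.088
Step 5: a_5 = 3.86*(1 - 1/6) = 3.2167, m(A_5) = 3.2167
Limit: m(A_n) -> m([0,3.86]) = 3.86


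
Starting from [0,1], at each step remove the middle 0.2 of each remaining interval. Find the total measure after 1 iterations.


Step 1: At each step, fraction remaining = 1 - 0.2 = 0.8
Step 2: After 1 steps, measure = (0.8)^1
Step 3: Computing the power step by step:
  After step 1: 0.8
Result = 0.8


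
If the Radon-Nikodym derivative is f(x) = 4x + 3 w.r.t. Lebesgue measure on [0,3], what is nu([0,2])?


nu(A) = integral_A (dnu/dmu) dmu = integral_0^2 (4x + 3) dx
Step 1: Antiderivative F(x) = (4/2)x^2 + 3x
Step 2: F(2) = (4/2)*2^2 + 3*2 = 8 + 6 = 14
Step 3: F(0) = (4/2)*0^2 + 3*0 = 0.0 + 0 = 0.0
Step 4: nu([0,2]) = F(2) - F(0) = 14 - 0.0 = 14


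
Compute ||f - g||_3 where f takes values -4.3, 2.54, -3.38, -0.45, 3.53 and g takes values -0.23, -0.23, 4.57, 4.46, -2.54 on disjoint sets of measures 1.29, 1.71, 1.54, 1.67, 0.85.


Step 1: Compute differences f_i - g_i:
  -4.3 - -0.23 = -4.07
  2.54 - -0.23 = 2.77
  -3.38 - 4.57 = -7.95
  -0.45 - 4.46 = -4.91
  3.53 - -2.54 = 6.07
Step 2: Compute |diff|^3 * measure for each set:
  |-4.07|^3 * 1.29 = 67.419143 * 1.29 = 86.970694
  |2.77|^3 * 1.71 = 21.253933 * 1.71 = 36.344225
  |-7.95|^3 * 1.54 = 502.459875 * 1.54 = 773.788207
  |-4.91|^3 * 1.67 = 118.370771 * 1.67 = 197.679188
  |6.07|^3 * 0.85 = 223.648543 * 0.85 = 190.101262
Step 3: Sum = 1284.883577
Step 4: ||f-g||_3 = (1284.883577)^(1/3) = 10.871461


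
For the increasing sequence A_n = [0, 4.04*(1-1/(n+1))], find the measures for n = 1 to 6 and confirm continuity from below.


By continuity of measure from below: if A_n increases to A, then m(A_n) -> m(A).
Here A = [0, 4.04], so m(A) = 4.04
Step 1: a_1 = 4.04*(1 - 1/2) = 2.02, m(A_1) = 2.02
Step 2: a_2 = 4.04*(1 - 1/3) = 2.6933, m(A_2) = 2.6933
Step 3: a_3 = 4.04*(1 - 1/4) = 3.03, m(A_3) = 3.03
Step 4: a_4 = 4.04*(1 - 1/5) = 3.232, m(A_4) = 3.232
Step 5: a_5 = 4.04*(1 - 1/6) = 3.3667, m(A_5) = 3.3667
Step 6: a_6 = 4.04*(1 - 1/7) = 3.4629, m(A_6) = 3.4629
Limit: m(A_n) -> m([0,4.04]) = 4.04


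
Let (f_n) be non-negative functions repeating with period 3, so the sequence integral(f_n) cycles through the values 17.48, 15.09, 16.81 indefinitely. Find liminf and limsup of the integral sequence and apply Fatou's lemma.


The sequence (integral(f_n)) is periodic with period 3, repeating the values 17.48, 15.09, 16.81 indefinitely.
Step 1: For a periodic sequence, every tail (a_m, a_(m+1), ...) contains all 3 period values infinitely often.
Step 2: Hence inf of every tail = min of the period values = min(17.48, 15.09, 16.81) = 15.09.
        liminf_n integral(f_n) = sup over m of (inf of tail from m) = 15.09.
Step 3: Similarly sup of every tail = max of the period values = 17.48.
        limsup_n integral(f_n) = 17.48.
Step 4: Fatou's lemma: integral(liminf_n f_n) <= liminf_n integral(f_n) = 15.09.
        So the integral of the pointwise liminf is at most 15.09.


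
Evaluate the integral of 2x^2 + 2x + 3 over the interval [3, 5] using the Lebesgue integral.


The Lebesgue integral of a Riemann-integrable function agrees with the Riemann integral.
Antiderivative F(x) = (2/3)x^3 + (2/2)x^2 + 3x
F(5) = (2/3)*5^3 + (2/2)*5^2 + 3*5
     = (2/3)*125 + (2/2)*25 + 3*5
     = 83.333333 + 25 + 15
     = 123.333333
F(3) = 36
Integral = F(5) - F(3) = 123.333333 - 36 = 87.333333


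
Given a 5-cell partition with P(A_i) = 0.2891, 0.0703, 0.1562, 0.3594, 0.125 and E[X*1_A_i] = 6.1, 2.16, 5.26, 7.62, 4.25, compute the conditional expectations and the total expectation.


For each cell A_i: E[X|A_i] = E[X*1_A_i] / P(A_i)
Step 1: E[X|A_1] = 6.1 / 0.2891 = 21.099965
Step 2: E[X|A_2] = 2.16 / 0.0703 = 30.725462
Step 3: E[X|A_3] = 5.26 / 0.1562 = 33.674776
Step 4: E[X|A_4] = 7.62 / 0.3594 = 21.202003
Step 5: E[X|A_5] = 4.25 / 0.125 = 34
Verification: E[X] = sum E[X*1_A_i] = 6.1 + 2.16 + 5.26 + 7.62 + 4.25 = 25.39


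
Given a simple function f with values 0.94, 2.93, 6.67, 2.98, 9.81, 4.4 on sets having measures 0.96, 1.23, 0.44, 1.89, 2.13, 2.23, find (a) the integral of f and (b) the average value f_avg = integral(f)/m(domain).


Step 1: Integral = sum(value_i * measure_i)
= 0.94*0.96 + 2.93*1.23 + 6.67*0.44 + 2.98*1.89 + 9.81*2.13 + 4.4*2.23
= 0.9024 + 3.6039 + 2.9348 + 5.6322 + 20.8953 + 9.812
= 43.7806
Step 2: Total measure of domain = 0.96 + 1.23 + 0.44 + 1.89 + 2.13 + 2.23 = 8.88
Step 3: Average value = 43.7806 / 8.88 = 4.930248


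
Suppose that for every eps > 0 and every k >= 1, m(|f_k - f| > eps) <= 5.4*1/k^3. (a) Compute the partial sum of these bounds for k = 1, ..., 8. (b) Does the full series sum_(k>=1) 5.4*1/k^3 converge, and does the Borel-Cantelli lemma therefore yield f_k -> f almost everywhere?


Step 1: List the terms 5.4*1/k^3 for k = 1 to 8:
  k=1: 5.4
  k=2: 0.675
  k=3: 0.2
  k=4: 0.084375
  k=5: 0.0432
  k=6: 0.025
  k=7: 0.015743
  k=8: 0.010547
Step 2: Partial sum = 5.4 + 0.675 + 0.2 + 0.084375 + 0.0432 + 0.025 + 0.015743 + 0.010547
     = 6.453865
Step 3: The full series sum_(k>=1) 5.4*1/k^3 converges (p-series with p = 3 > 1; a constant multiple of a convergent series converges).
Step 4: Fix eps > 0. Since sum_k m(|f_k - f| > eps) < infinity, the Borel-Cantelli lemma gives
        m(limsup_k {|f_k - f| > eps}) = 0, i.e. for a.e. x, |f_k(x) - f(x)| <= eps for all large k.
        Applying this with eps = 1/j for j = 1, 2, ... and intersecting the countably many full-measure sets,
        for a.e. x we get limsup_k |f_k(x) - f(x)| <= 1/j for every j, hence f_k -> f almost everywhere.
Conclusion: series converges; Borel-Cantelli yields f_k -> f a.e.


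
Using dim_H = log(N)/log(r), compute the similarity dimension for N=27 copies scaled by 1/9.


For a self-similar set with N copies scaled by 1/r:
dim_H = log(N)/log(r) = log(27)/log(9)
= 3.295837/2.197225
= 1.5


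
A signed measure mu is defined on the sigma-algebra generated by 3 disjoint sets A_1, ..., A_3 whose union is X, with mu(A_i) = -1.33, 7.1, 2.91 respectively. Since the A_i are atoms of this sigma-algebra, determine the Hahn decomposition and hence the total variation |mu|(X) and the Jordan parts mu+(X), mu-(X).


Step 1: Every measurable set is a union of atoms (the cells / points), so a Hahn decomposition is
  obtained by grouping atoms by sign: P = union of atoms with mu > 0, N = union of the remaining atoms.
  Atoms in P (indices): 2, 3;  atoms in N (indices): 1
  Positive values: 7.1, 2.91
  Negative values: -1.33
Step 2: mu+(X) = mu(P) = sum of positive atom values = 10.01
Step 3: mu-(X) = -mu(N) = sum of |negative atom values| = 1.33
Step 4: |mu|(X) = mu+(X) + mu-(X) = 10.01 + 1.33 = 11.34


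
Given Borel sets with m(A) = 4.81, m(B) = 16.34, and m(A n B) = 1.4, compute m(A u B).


By inclusion-exclusion: m(A u B) = m(A) + m(B) - m(A n B)
= 4.81 + 16.34 - 1.4
= 19.75


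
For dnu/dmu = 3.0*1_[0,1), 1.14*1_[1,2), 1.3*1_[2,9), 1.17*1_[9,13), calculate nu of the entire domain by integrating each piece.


Integrate each piece of the Radon-Nikodym derivative:
Step 1: integral_0^1 3.0 dx = 3.0*(1-0) = 3.0*1 = 3
Step 2: integral_1^2 1.14 dx = 1.14*(2-1) = 1.14*1 = 1.14
Step 3: integral_2^9 1.3 dx = 1.3*(9-2) = 1.3*7 = 9.1
Step 4: integral_9^13 1.17 dx = 1.17*(13-9) = 1.17*4 = 4.68
Total: 3 + 1.14 + 9.1 + 4.68 = 17.92


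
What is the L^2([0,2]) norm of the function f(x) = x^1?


Step 1: ||f||_2 = (integral_0^2 |x^1|^2 dx)^(1/2)
     = (integral_0^2 x^2 dx)^(1/2)
Step 2: integral_0^2 x^2 dx = [x^3/(3)] from 0 to 2 = 2^3/3
     = 8/3 = 2.666667
Step 3: ||f||_2 = (2.666667)^(1/2) = 1.632993


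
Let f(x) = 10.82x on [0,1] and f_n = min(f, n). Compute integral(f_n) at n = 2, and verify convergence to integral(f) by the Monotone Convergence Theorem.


f(x) = 10.82x on [0,1]; f_n(x) = min(10.82x, n). At n = 2:
Step 1: f(x) reaches 2 at x = 2/10.82 = 0.184843
Step 2: integral(f_2) = integral(10.82x, 0, 0.184843) + integral(2, 0.184843, 1)
       = 10.82*0.184843^2/2 + 2*(1 - 0.184843)
       = 0.184843 + 1.630314
       = 1.815157
Step 3: As n -> infinity, f_n increases to f, so by MCT integral(f_n) -> integral(f) = 10.82/2 = 5.41.
Convergence: integral(f_2) = 1.815157 -> 5.41 as n -> infinity


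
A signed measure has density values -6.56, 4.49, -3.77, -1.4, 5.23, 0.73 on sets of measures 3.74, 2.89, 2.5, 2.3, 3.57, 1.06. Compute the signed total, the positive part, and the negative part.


Step 1: Compute signed measure on each set:
  Set 1: -6.56 * 3.74 = -24.5344
  Set 2: 4.49 * 2.89 = 12.9761
  Set 3: -3.77 * 2.5 = -9.425
  Set 4: -1.4 * 2.3 = -3.22
  Set 5: 5.23 * 3.57 = 18.6711
  Set 6: 0.73 * 1.06 = 0.7738
Step 2: Total signed measure = (-24.5344) + (12.9761) + (-9.425) + (-3.22) + (18.6711) + (0.7738)
     = -4.7584
Step 3: Positive part mu+(X) = sum of positive contributions = 32.421
Step 4: Negative part mu-(X) = |sum of negative contributions| = 37.1794


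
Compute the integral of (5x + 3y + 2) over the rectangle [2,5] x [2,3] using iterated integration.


By Fubini, integrate in x first, then y.
Step 1: Fix y, integrate over x in [2,5]:
  integral(5x + 3y + 2, x=2..5)
  = 5*(5^2 - 2^2)/2 + (3y + 2)*(5 - 2)
  = 52.5 + (3y + 2)*3
  = 52.5 + 9y + 6
  = 58.5 + 9y
Step 2: Integrate over y in [2,3]:
  integral(58.5 + 9y, y=2..3)
  = 58.5*1 + 9*(3^2 - 2^2)/2
  = 58.5 + 22.5
  = 81


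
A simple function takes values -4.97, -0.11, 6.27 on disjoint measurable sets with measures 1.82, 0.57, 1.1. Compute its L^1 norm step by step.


Step 1: Compute |f_i|^1 for each value:
  |-4.97|^1 = 4.97
  |-0.11|^1 = 0.11
  |6.27|^1 = 6.27
Step 2: Multiply by measures and sum:
  4.97 * 1.82 = 9.0454
  0.11 * 0.57 = 0.0627
  6.27 * 1.1 = 6.897
Sum = 9.0454 + 0.0627 + 6.897 = 16.0051
Step 3: Take the p-th root:
||f||_1 = (16.0051)^(1/1) = 16.0051


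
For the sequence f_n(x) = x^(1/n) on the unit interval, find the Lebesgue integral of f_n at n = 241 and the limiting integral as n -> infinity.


At n = 241: f_241(x) = x^(1/241).
Step 1: integral(x^(1/241), 0, 1) = [x^(1/241+1) / (1/241+1)] from 0 to 1
     = 1 / (1/241 + 1) = 1 / ((241+1)/241) = 241/(241+1)
     = 241/242 = 0.995868
Step 2: As n -> infinity, f_n(x) = x^(1/n) -> 1 for x in (0,1], and f_n is increasing in n.
By MCT, lim_n integral(f_n) = integral(lim_n f_n) = integral(1, 0, 1) = 1.
Step 3: Verify convergence: 241/242 = 0.995868 -> 1


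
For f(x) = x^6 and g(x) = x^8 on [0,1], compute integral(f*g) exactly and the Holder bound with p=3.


Step 1: Exact integral of f*g = integral(x^14, 0, 1) = 1/15
     = 0.066667
Step 2: Holder bound with p=3, q=1.5:
  ||f||_p = (integral x^18 dx)^(1/3) = (1/19)^(1/3) = 0.374756
  ||g||_q = (integral x^12 dx)^(1/1.5) = (1/13)^(1/1.5) = 0.180872
Step 3: Holder bound = ||f||_p * ||g||_q = 0.374756 * 0.180872 = 0.067783
Verification: 0.066667 <= 0.067783 (Holder holds)


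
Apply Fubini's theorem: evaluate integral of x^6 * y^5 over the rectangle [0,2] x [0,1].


By Fubini's theorem, the double integral factors as a product of single integrals:
Step 1: integral_0^2 x^6 dx = [x^7/7] from 0 to 2
     = 2^7/7 = 18.285714
Step 2: integral_0^1 y^5 dy = [y^6/6] from 0 to 1
     = 1^6/6 = 0.166667
Step 3: Double integral = 18.285714 * 0.166667 = 3.047619


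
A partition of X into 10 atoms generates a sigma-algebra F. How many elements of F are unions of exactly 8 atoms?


Each element of F is a union of some subset of the 10 atoms.
Elements that are unions of exactly 8 atoms correspond to 8-element subsets of the 10 atoms.
Count = C(10, 8) = 10! / (8! * 2!) = 45.


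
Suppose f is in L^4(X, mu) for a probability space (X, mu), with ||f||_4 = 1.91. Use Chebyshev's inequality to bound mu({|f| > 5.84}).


Chebyshev/Markov inequality: mu(|f| > eps) <= (||f||_p / eps)^p
Step 1: ||f||_4 / eps = 1.91 / 5.84 = 0.327055
Step 2: Raise to power p = 4:
  (0.327055)^4 = 0.011441
Step 3: Therefore mu(|f| > 5.84) <= 0.011441


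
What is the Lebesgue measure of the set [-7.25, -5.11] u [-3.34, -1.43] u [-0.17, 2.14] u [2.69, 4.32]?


For pairwise disjoint intervals, m(union) = sum of lengths.
= (-5.11 - -7.25) + (-1.43 - -3.34) + (2.14 - -0.17) + (4.32 - 2.69)
= 2.14 + 1.91 + 2.31 + 1.63
= 7.99


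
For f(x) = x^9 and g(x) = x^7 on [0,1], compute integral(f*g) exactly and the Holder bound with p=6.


Step 1: Exact integral of f*g = integral(x^16, 0, 1) = 1/17
     = 0.058824
Step 2: Holder bound with p=6, q=1.2:
  ||f||_p = (integral x^54 dx)^(1/6) = (1/55)^(1/6) = 0.51279
  ||g||_q = (integral x^8.4 dx)^(1/1.2) = (1/9.4)^(1/1.2) = 0.154547
Step 3: Holder bound = ||f||_p * ||g||_q = 0.51279 * 0.154547 = 0.07925
Verification: 0.058824 <= 0.07925 (Holder holds)


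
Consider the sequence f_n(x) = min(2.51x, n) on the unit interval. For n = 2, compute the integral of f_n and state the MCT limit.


f(x) = 2.51x on [0,1]; f_n(x) = min(2.51x, n). At n = 2:
Step 1: f(x) reaches 2 at x = 2/2.51 = 0.796813
Step 2: integral(f_2) = integral(2.51x, 0, 0.796813) + integral(2, 0.796813, 1)
       = 2.51*0.796813^2/2 + 2*(1 - 0.796813)
       = 0.796813 + 0.406375
       = 1.203187
Step 3: As n -> infinity, f_n increases to f, so by MCT integral(f_n) -> integral(f) = 2.51/2 = 1.255.
Convergence: integral(f_2) = 1.203187 -> 1.255 as n -> infinity


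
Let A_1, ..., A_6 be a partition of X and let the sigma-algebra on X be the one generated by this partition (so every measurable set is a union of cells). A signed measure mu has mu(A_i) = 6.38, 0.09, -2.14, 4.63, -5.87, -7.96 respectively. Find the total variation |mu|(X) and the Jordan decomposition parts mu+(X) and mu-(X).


Step 1: Every measurable set is a union of atoms (the cells / points), so a Hahn decomposition is
  obtained by grouping atoms by sign: P = union of atoms with mu > 0, N = union of the remaining atoms.
  Atoms in P (indices): 1, 2, 4;  atoms in N (indices): 3, 5, 6
  Positive values: 6.38, 0.09, 4.63
  Negative values: -2.14, -5.87, -7.96
Step 2: mu+(X) = mu(P) = sum of positive atom values = 11.1
Step 3: mu-(X) = -mu(N) = sum of |negative atom values| = 15.97
Step 4: |mu|(X) = mu+(X) + mu-(X) = 11.1 + 15.97 = 27.07


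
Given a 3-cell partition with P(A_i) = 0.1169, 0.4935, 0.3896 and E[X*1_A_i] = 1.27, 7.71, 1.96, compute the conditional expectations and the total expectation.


For each cell A_i: E[X|A_i] = E[X*1_A_i] / P(A_i)
Step 1: E[X|A_1] = 1.27 / 0.1169 = 10.863986
Step 2: E[X|A_2] = 7.71 / 0.4935 = 15.6231
Step 3: E[X|A_3] = 1.96 / 0.3896 = 5.030801
Verification: E[X] = sum E[X*1_A_i] = 1.27 + 7.71 + 1.96 = 10.94


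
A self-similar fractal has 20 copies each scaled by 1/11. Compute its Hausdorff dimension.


For a self-similar set with N copies scaled by 1/r:
dim_H = log(N)/log(r) = log(20)/log(11)
= 2.995732/2.397895
= 1.249317


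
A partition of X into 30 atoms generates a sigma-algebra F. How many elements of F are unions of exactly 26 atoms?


Each element of F is a union of some subset of the 30 atoms.
Elements that are unions of exactly 26 atoms correspond to 26-element subsets of the 30 atoms.
Count = C(30, 26) = 30! / (26! * 4!) = 27405.


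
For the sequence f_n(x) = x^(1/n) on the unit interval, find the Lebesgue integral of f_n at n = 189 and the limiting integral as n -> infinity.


At n = 189: f_189(x) = x^(1/189).
Step 1: integral(x^(1/189), 0, 1) = [x^(1/189+1) / (1/189+1)] from 0 to 1
     = 1 / (1/189 + 1) = 1 / ((189+1)/189) = 189/(189+1)
     = 189/190 = 0.994737
Step 2: As n -> infinity, f_n(x) = x^(1/n) -> 1 for x in (0,1], and f_n is increasing in n.
By MCT, lim_n integral(f_n) = integral(lim_n f_n) = integral(1, 0, 1) = 1.
Step 3: Verify convergence: 189/190 = 0.994737 -> 1


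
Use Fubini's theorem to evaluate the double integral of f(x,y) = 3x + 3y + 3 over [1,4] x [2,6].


By Fubini, integrate in x first, then y.
Step 1: Fix y, integrate over x in [1,4]:
  integral(3x + 3y + 3, x=1..4)
  = 3*(4^2 - 1^2)/2 + (3y + 3)*(4 - 1)
  = 22.5 + (3y + 3)*3
  = 22.5 + 9y + 9
  = 31.5 + 9y
Step 2: Integrate over y in [2,6]:
  integral(31.5 + 9y, y=2..6)
  = 31.5*4 + 9*(6^2 - 2^2)/2
  = 126 + 144
  = 270


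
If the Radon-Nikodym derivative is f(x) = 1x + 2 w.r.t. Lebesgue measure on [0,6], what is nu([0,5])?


nu(A) = integral_A (dnu/dmu) dmu = integral_0^5 (1x + 2) dx
Step 1: Antiderivative F(x) = (1/2)x^2 + 2x
Step 2: F(5) = (1/2)*5^2 + 2*5 = 12.5 + 10 = 22.5
Step 3: F(0) = (1/2)*0^2 + 2*0 = 0.0 + 0 = 0.0
Step 4: nu([0,5]) = F(5) - F(0) = 22.5 - 0.0 = 22.5


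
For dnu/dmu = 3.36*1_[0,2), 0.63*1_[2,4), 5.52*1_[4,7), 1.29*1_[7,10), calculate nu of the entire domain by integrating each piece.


Integrate each piece of the Radon-Nikodym derivative:
Step 1: integral_0^2 3.36 dx = 3.36*(2-0) = 3.36*2 = 6.72
Step 2: integral_2^4 0.63 dx = 0.63*(4-2) = 0.63*2 = 1.26
Step 3: integral_4^7 5.52 dx = 5.52*(7-4) = 5.52*3 = 16.56
Step 4: integral_7^10 1.29 dx = 1.29*(10-7) = 1.29*3 = 3.87
Total: 6.72 + 1.26 + 16.56 + 3.87 = 28.41


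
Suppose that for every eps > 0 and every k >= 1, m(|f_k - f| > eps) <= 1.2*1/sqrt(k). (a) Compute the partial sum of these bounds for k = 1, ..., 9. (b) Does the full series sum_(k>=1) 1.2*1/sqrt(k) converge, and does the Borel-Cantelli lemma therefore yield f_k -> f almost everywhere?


Step 1: List the terms 1.2*1/sqrt(k) for k = 1 to 9:
  k=1: 1.2
  k=2: 0.848528
  k=3: 0.69282
  k=4: 0.6
  k=5: 0.536656
  k=6: 0.489898
  k=7: 0.453557
  k=8: 0.424264
  k=9: 0.4
Step 2: Partial sum = 1.2 + 0.848528 + 0.69282 + 0.6 + 0.536656 + 0.489898 + 0.453557 + 0.424264 + 0.4
     = 5.645724
Step 3: The full series sum_(k>=1) 1.2*1/sqrt(k) diverges (p-series with p = 1/2 <= 1; a nonzero constant multiple of a divergent series diverges).
Step 4: The (first) Borel-Cantelli lemma requires a summable sequence of measures, so it does not apply here;
        from this bound alone no conclusion about a.e. convergence can be drawn (convergence in measure still
        gives an a.e.-convergent subsequence, but not a.e. convergence of the whole sequence).
Conclusion: series diverges; Borel-Cantelli is inconclusive about a.e. convergence of f_k.


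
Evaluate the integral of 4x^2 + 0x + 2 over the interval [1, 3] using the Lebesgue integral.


The Lebesgue integral of a Riemann-integrable function agrees with the Riemann integral.
Antiderivative F(x) = (4/3)x^3 + (0/2)x^2 + 2x
F(3) = (4/3)*3^3 + (0/2)*3^2 + 2*3
     = (4/3)*27 + (0/2)*9 + 2*3
     = 36 + 0.0 + 6
     = 42
F(1) = 3.333333
Integral = F(3) - F(1) = 42 - 3.333333 = 38.666667


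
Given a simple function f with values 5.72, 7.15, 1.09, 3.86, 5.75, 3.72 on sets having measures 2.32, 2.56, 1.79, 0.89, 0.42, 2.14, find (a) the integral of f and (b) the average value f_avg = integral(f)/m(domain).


Step 1: Integral = sum(value_i * measure_i)
= 5.72*2.32 + 7.15*2.56 + 1.09*1.79 + 3.86*0.89 + 5.75*0.42 + 3.72*2.14
= 13.2704 + 18.304 + 1.9511 + 3.4354 + 2.415 + 7.9608
= 47.3367
Step 2: Total measure of domain = 2.32 + 2.56 + 1.79 + 0.89 + 0.42 + 2.14 = 10.12
Step 3: Average value = 47.3367 / 10.12 = 4.67754


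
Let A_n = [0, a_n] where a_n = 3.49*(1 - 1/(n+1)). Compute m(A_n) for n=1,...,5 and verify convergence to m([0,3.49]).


By continuity of measure from below: if A_n increases to A, then m(A_n) -> m(A).
Here A = [0, 3.49], so m(A) = 3.49
Step 1: a_1 = 3.49*(1 - 1/2) = 1.745, m(A_1) = 1.745
Step 2: a_2 = 3.49*(1 - 1/3) = 2.3267, m(A_2) = 2.3267
Step 3: a_3 = 3.49*(1 - 1/4) = 2.6175, m(A_3) = 2.6175
Step 4: a_4 = 3.49*(1 - 1/5) = 2.792, m(A_4) = 2.792
Step 5: a_5 = 3.49*(1 - 1/6) = 2.9083, m(A_5) = 2.9083
Limit: m(A_n) -> m([0,3.49]) = 3.49


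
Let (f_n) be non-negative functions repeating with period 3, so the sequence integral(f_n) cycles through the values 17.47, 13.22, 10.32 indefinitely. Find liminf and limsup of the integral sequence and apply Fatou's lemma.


The sequence (integral(f_n)) is periodic with period 3, repeating the values 17.47, 13.22, 10.32 indefinitely.
Step 1: For a periodic sequence, every tail (a_m, a_(m+1), ...) contains all 3 period values infinitely often.
Step 2: Hence inf of every tail = min of the period values = min(17.47, 13.22, 10.32) = 10.32.
        liminf_n integral(f_n) = sup over m of (inf of tail from m) = 10.32.
Step 3: Similarly sup of every tail = max of the period values = 17.47.
        limsup_n integral(f_n) = 17.47.
Step 4: Fatou's lemma: integral(liminf_n f_n) <= liminf_n integral(f_n) = 10.32.
        So the integral of the pointwise liminf is at most 10.32.


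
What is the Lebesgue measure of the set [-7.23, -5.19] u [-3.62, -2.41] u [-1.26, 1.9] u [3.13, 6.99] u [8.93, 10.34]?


For pairwise disjoint intervals, m(union) = sum of lengths.
= (-5.19 - -7.23) + (-2.41 - -3.62) + (1.9 - -1.26) + (6.99 - 3.13) + (10.34 - 8.93)
= 2.04 + 1.21 + 3.16 + 3.86 + 1.41
= 11.68


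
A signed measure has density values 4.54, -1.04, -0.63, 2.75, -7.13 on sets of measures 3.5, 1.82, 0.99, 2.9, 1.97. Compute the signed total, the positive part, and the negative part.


Step 1: Compute signed measure on each set:
  Set 1: 4.54 * 3.5 = 15.89
  Set 2: -1.04 * 1.82 = -1.8928
  Set 3: -0.63 * 0.99 = -0.6237
  Set 4: 2.75 * 2.9 = 7.975
  Set 5: -7.13 * 1.97 = -14.0461
Step 2: Total signed measure = (15.89) + (-1.8928) + (-0.6237) + (7.975) + (-14.0461)
     = 7.3024
Step 3: Positive part mu+(X) = sum of positive contributions = 23.865
Step 4: Negative part mu-(X) = |sum of negative contributions| = 16.5626


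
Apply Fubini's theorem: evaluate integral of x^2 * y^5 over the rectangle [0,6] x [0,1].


By Fubini's theorem, the double integral factors as a product of single integrals:
Step 1: integral_0^6 x^2 dx = [x^3/3] from 0 to 6
     = 6^3/3 = 72
Step 2: integral_0^1 y^5 dy = [y^6/6] from 0 to 1
     = 1^6/6 = 0.166667
Step 3: Double integral = 72 * 0.166667 = 12


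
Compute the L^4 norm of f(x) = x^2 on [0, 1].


Step 1: ||f||_4 = (integral_0^1 |x^2|^4 dx)^(1/4)
     = (integral_0^1 x^8 dx)^(1/4)
Step 2: integral_0^1 x^8 dx = [x^9/(9)] from 0 to 1 = 1^9/9
     = 1/9 = 0.111111
Step 3: ||f||_4 = (0.111111)^(1/4) = 0.57735


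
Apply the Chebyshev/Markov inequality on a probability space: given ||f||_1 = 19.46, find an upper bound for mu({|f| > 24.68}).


Chebyshev/Markov inequality: mu(|f| > eps) <= (||f||_p / eps)^p
Step 1: ||f||_1 / eps = 19.46 / 24.68 = 0.788493
Step 2: Raise to power p = 1:
  (0.788493)^1 = 0.788493
Step 3: Therefore mu(|f| > 24.68) <= 0.788493


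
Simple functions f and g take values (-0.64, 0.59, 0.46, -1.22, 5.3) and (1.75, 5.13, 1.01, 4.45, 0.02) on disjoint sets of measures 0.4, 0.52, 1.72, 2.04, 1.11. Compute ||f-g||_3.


Step 1: Compute differences f_i - g_i:
  -0.64 - 1.75 = -2.39
  0.59 - 5.13 = -4.54
  0.46 - 1.01 = -0.55
  -1.22 - 4.45 = -5.67
  5.3 - 0.02 = 5.28
Step 2: Compute |diff|^3 * measure for each set:
  |-2.39|^3 * 0.4 = 13.651919 * 0.4 = 5.460768
  |-4.54|^3 * 0.52 = 93.576664 * 0.52 = 48.659865
  |-0.55|^3 * 1.72 = 0.166375 * 1.72 = 0.286165
  |-5.67|^3 * 2.04 = 182.284263 * 2.04 = 371.859897
  |5.28|^3 * 1.11 = 147.197952 * 1.11 = 163.389727
Step 3: Sum = 589.656421
Step 4: ||f-g||_3 = (589.656421)^(1/3) = 8.385578


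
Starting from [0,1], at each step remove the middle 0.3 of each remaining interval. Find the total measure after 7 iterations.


Step 1: At each step, fraction remaining = 1 - 0.3 = 0.7
Step 2: After 7 steps, measure = (0.7)^7
Result = 0.082354


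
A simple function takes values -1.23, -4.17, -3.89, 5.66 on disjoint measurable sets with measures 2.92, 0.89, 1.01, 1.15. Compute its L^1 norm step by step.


Step 1: Compute |f_i|^1 for each value:
  |-1.23|^1 = 1.23
  |-4.17|^1 = 4.17
  |-3.89|^1 = 3.89
  |5.66|^1 = 5.66
Step 2: Multiply by measures and sum:
  1.23 * 2.92 = 3.5916
  4.17 * 0.89 = 3.7113
  3.89 * 1.01 = 3.9289
  5.66 * 1.15 = 6.509
Sum = 3.5916 + 3.7113 + 3.9289 + 6.509 = 17.7408
Step 3: Take the p-th root:
||f||_1 = (17.7408)^(1/1) = 17.7408


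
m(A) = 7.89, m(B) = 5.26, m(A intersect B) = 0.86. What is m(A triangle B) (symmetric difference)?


m(A Delta B) = m(A) + m(B) - 2*m(A n B)
= 7.89 + 5.26 - 2*0.86
= 7.89 + 5.26 - 1.72
= 11.43


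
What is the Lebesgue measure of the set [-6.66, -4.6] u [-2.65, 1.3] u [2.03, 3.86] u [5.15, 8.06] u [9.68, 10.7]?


For pairwise disjoint intervals, m(union) = sum of lengths.
= (-4.6 - -6.66) + (1.3 - -2.65) + (3.86 - 2.03) + (8.06 - 5.15) + (10.7 - 9.68)
= 2.06 + 3.95 + 1.83 + 2.91 + 1.02
= 11.77


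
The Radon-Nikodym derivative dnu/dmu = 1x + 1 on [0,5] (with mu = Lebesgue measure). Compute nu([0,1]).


nu(A) = integral_A (dnu/dmu) dmu = integral_0^1 (1x + 1) dx
Step 1: Antiderivative F(x) = (1/2)x^2 + 1x
Step 2: F(1) = (1/2)*1^2 + 1*1 = 0.5 + 1 = 1.5
Step 3: F(0) = (1/2)*0^2 + 1*0 = 0.0 + 0 = 0.0
Step 4: nu([0,1]) = F(1) - F(0) = 1.5 - 0.0 = 1.5


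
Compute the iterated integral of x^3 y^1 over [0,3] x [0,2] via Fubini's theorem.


By Fubini's theorem, the double integral factors as a product of single integrals:
Step 1: integral_0^3 x^3 dx = [x^4/4] from 0 to 3
     = 3^4/4 = 20.25
Step 2: integral_0^2 y^1 dy = [y^2/2] from 0 to 2
     = 2^2/2 = 2
Step 3: Double integral = 20.25 * 2 = 40.5


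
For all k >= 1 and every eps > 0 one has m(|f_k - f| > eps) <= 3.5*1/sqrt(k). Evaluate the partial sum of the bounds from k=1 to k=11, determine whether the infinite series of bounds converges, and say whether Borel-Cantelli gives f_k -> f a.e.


Step 1: List the terms 3.5*1/sqrt(k) for k = 1 to 11:
  k=1: 3.5
  k=2: 2.474874
  k=3: 2.020726
  k=4: 1.75
  k=5: 1.565248
  k=6: 1.428869
  k=7: 1.322876
  k=8: 1.237437
  k=9: 1.166667
  k=10: 1.106797
  k=11: 1.05529
Step 2: Partial sum = 3.5 + 2.474874 + 2.020726 + 1.75 + 1.565248 + 1.428869 + 1.322876 + 1.237437 + 1.166667 + 1.106797 + 1.05529
     = 18.628782
Step 3: The full series sum_(k>=1) 3.5*1/sqrt(k) diverges (p-series with p = 1/2 <= 1; a nonzero constant multiple of a divergent series diverges).
Step 4: The (first) Borel-Cantelli lemma requires a summable sequence of measures, so it does not apply here;
        from this bound alone no conclusion about a.e. convergence can be drawn (convergence in measure still
        gives an a.e.-convergent subsequence, but not a.e. convergence of the whole sequence).
Conclusion: series diverges; Borel-Cantelli is inconclusive about a.e. convergence of f_k.


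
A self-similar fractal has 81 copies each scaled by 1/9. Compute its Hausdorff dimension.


For a self-similar set with N copies scaled by 1/r:
dim_H = log(N)/log(r) = log(81)/log(9)
= 4.394449/2.197225
= 2


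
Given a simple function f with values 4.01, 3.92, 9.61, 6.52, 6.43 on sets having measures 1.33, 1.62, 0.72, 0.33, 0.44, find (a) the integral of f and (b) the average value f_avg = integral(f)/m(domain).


Step 1: Integral = sum(value_i * measure_i)
= 4.01*1.33 + 3.92*1.62 + 9.61*0.72 + 6.52*0.33 + 6.43*0.44
= 5.3333 + 6.3504 + 6.9192 + 2.1516 + 2.8292
= 23.5837
Step 2: Total measure of domain = 1.33 + 1.62 + 0.72 + 0.33 + 0.44 = 4.44
Step 3: Average value = 23.5837 / 4.44 = 5.311644


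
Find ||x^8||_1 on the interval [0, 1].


Step 1: ||f||_1 = (integral_0^1 |x^8|^1 dx)^(1/1)
     = (integral_0^1 x^8 dx)^(1/1)
Step 2: integral_0^1 x^8 dx = [x^9/(9)] from 0 to 1 = 1^9/9
     = 1/9 = 0.111111
Step 3: ||f||_1 = (0.111111)^(1/1) = 0.111111


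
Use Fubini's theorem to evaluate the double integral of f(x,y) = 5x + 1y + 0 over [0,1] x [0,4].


By Fubini, integrate in x first, then y.
Step 1: Fix y, integrate over x in [0,1]:
  integral(5x + 1y + 0, x=0..1)
  = 5*(1^2 - 0^2)/2 + (1y + 0)*(1 - 0)
  = 2.5 + (1y + 0)*1
  = 2.5 + 1y + 0
  = 2.5 + 1y
Step 2: Integrate over y in [0,4]:
  integral(2.5 + 1y, y=0..4)
  = 2.5*4 + 1*(4^2 - 0^2)/2
  = 10 + 8
  = 18


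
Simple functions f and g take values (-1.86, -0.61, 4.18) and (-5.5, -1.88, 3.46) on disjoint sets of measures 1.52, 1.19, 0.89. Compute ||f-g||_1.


Step 1: Compute differences f_i - g_i:
  -1.86 - -5.5 = 3.64
  -0.61 - -1.88 = 1.27
  4.18 - 3.46 = 0.72
Step 2: Compute |diff|^1 * measure for each set:
  |3.64|^1 * 1.52 = 3.64 * 1.52 = 5.5328
  |1.27|^1 * 1.19 = 1.27 * 1.19 = 1.5113
  |0.72|^1 * 0.89 = 0.72 * 0.89 = 0.6408
Step 3: Sum = 7.6849
Step 4: ||f-g||_1 = (7.6849)^(1/1) = 7.6849


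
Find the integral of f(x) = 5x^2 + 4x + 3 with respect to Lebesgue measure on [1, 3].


The Lebesgue integral of a Riemann-integrable function agrees with the Riemann integral.
Antiderivative F(x) = (5/3)x^3 + (4/2)x^2 + 3x
F(3) = (5/3)*3^3 + (4/2)*3^2 + 3*3
     = (5/3)*27 + (4/2)*9 + 3*3
     = 45 + 18 + 9
     = 72
F(1) = 6.666667
Integral = F(3) - F(1) = 72 - 6.666667 = 65.333333


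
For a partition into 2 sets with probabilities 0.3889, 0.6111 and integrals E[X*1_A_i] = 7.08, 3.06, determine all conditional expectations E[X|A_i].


For each cell A_i: E[X|A_i] = E[X*1_A_i] / P(A_i)
Step 1: E[X|A_1] = 7.08 / 0.3889 = 18.205194
Step 2: E[X|A_2] = 3.06 / 0.6111 = 5.007364
Verification: E[X] = sum E[X*1_A_i] = 7.08 + 3.06 = 10.14


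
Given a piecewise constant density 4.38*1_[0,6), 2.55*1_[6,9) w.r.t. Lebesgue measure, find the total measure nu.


Integrate each piece of the Radon-Nikodym derivative:
Step 1: integral_0^6 4.38 dx = 4.38*(6-0) = 4.38*6 = 26.28
Step 2: integral_6^9 2.55 dx = 2.55*(9-6) = 2.55*3 = 7.65
Total: 26.28 + 7.65 = 33.93


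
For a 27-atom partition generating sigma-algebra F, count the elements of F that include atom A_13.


Each element of F is a union of some subset S of the 27 atoms.
The element contains A_13 iff A_13 is in S.
So we count subsets S of {A_1,...,A_27} with A_13 in S: choose freely among the other 26 atoms.
Count = 2^(27-1) = 2^26 = 67108864.


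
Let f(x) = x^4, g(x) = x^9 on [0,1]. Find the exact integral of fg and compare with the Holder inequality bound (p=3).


Step 1: Exact integral of f*g = integral(x^13, 0, 1) = 1/14
     = 0.071429
Step 2: Holder bound with p=3, q=1.5:
  ||f||_p = (integral x^12 dx)^(1/3) = (1/13)^(1/3) = 0.42529
  ||g||_q = (integral x^13.5 dx)^(1/1.5) = (1/14.5)^(1/1.5) = 0.168172
Step 3: Holder bound = ||f||_p * ||g||_q = 0.42529 * 0.168172 = 0.071522
Verification: 0.071429 <= 0.071522 (Holder holds)


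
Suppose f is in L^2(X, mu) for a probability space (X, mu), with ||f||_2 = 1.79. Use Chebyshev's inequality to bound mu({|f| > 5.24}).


Chebyshev/Markov inequality: mu(|f| > eps) <= (||f||_p / eps)^p
Step 1: ||f||_2 / eps = 1.79 / 5.24 = 0.341603
Step 2: Raise to power p = 2:
  (0.341603)^2 = 0.116693
Step 3: Therefore mu(|f| > 5.24) <= 0.116693


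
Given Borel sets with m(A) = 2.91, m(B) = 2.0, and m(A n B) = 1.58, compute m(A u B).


By inclusion-exclusion: m(A u B) = m(A) + m(B) - m(A n B)
= 2.91 + 2.0 - 1.58
= 3.33


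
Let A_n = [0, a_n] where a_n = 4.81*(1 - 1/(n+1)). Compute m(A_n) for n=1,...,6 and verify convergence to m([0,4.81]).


By continuity of measure from below: if A_n increases to A, then m(A_n) -> m(A).
Here A = [0, 4.81], so m(A) = 4.81
Step 1: a_1 = 4.81*(1 - 1/2) = 2.405, m(A_1) = 2.405
Step 2: a_2 = 4.81*(1 - 1/3) = 3.2067, m(A_2) = 3.2067
Step 3: a_3 = 4.81*(1 - 1/4) = 3.6075, m(A_3) = 3.6075
Step 4: a_4 = 4.81*(1 - 1/5) = 3.848, m(A_4) = 3.848
Step 5: a_5 = 4.81*(1 - 1/6) = 4.0083, m(A_5) = 4.0083
Step 6: a_6 = 4.81*(1 - 1/7) = 4.1229, m(A_6) = 4.1229
Limit: m(A_n) -> m([0,4.81]) = 4.81


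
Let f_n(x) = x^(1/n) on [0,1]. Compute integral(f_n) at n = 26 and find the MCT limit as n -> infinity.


At n = 26: f_26(x) = x^(1/26).
Step 1: integral(x^(1/26), 0, 1) = [x^(1/26+1) / (1/26+1)] from 0 to 1
     = 1 / (1/26 + 1) = 1 / ((26+1)/26) = 26/(26+1)
     = 26/27 = 0.962963
Step 2: As n -> infinity, f_n(x) = x^(1/n) -> 1 for x in (0,1], and f_n is increasing in n.
By MCT, lim_n integral(f_n) = integral(lim_n f_n) = integral(1, 0, 1) = 1.
Step 3: Verify convergence: 26/27 = 0.962963 -> 1


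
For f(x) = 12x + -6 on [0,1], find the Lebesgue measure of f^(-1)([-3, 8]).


f^(-1)([-3, 8]) = {x : -3 <= 12x + -6 <= 8}
Solving: (-3 - -6)/12 <= x <= (8 - -6)/12
= [0.25, 1.166667]
Intersecting with [0,1]: [0.25, 1]
Measure = 1 - 0.25 = 0.75


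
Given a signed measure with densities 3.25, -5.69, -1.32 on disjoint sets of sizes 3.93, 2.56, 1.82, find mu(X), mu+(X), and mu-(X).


Step 1: Compute signed measure on each set:
  Set 1: 3.25 * 3.93 = 12.7725
  Set 2: -5.69 * 2.56 = -14.5664
  Set 3: -1.32 * 1.82 = -2.4024
Step 2: Total signed measure = (12.7725) + (-14.5664) + (-2.4024)
     = -4.1963
Step 3: Positive part mu+(X) = sum of positive contributions = 12.7725
Step 4: Negative part mu-(X) = |sum of negative contributions| = 16.9688


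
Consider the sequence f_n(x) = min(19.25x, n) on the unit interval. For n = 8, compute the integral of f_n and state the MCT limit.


f(x) = 19.25x on [0,1]; f_n(x) = min(19.25x, n). At n = 8:
Step 1: f(x) reaches 8 at x = 8/19.25 = 0.415584
Step 2: integral(f_8) = integral(19.25x, 0, 0.415584) + integral(8, 0.415584, 1)
       = 19.25*0.415584^2/2 + 8*(1 - 0.415584)
       = 1.662338 + 4.675325
       = 6.337662
Step 3: As n -> infinity, f_n increases to f, so by MCT integral(f_n) -> integral(f) = 19.25/2 = 9.625.
Convergence: integral(f_8) = 6.337662 -> 9.625 as n -> infinity


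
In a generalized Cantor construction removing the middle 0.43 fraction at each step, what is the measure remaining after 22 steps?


Step 1: At each step, fraction remaining = 1 - 0.43 = 0.57
Step 2: After 22 steps, measure = (0.57)^22
Result = 4.258404e-06


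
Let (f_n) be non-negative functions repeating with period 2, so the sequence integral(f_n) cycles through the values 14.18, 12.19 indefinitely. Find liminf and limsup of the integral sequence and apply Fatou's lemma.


The sequence (integral(f_n)) is periodic with period 2, repeating the values 14.18, 12.19 indefinitely.
Step 1: For a periodic sequence, every tail (a_m, a_(m+1), ...) contains all 2 period values infinitely often.
Step 2: Hence inf of every tail = min of the period values = min(14.18, 12.19) = 12.19.
        liminf_n integral(f_n) = sup over m of (inf of tail from m) = 12.19.
Step 3: Similarly sup of every tail = max of the period values = 14.18.
        limsup_n integral(f_n) = 14.18.
Step 4: Fatou's lemma: integral(liminf_n f_n) <= liminf_n integral(f_n) = 12.19.
        So the integral of the pointwise liminf is at most 12.19.


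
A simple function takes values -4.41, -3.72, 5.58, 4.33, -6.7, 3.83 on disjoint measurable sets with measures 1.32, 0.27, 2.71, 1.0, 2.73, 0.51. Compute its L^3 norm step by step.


Step 1: Compute |f_i|^3 for each value:
  |-4.41|^3 = 85.766121
  |-3.72|^3 = 51.478848
  |5.58|^3 = 173.741112
  |4.33|^3 = 81.182737
  |-6.7|^3 = 300.763
  |3.83|^3 = 56.181887
Step 2: Multiply by measures and sum:
  85.766121 * 1.32 = 113.21128
  51.478848 * 0.27 = 13.899289
  173.741112 * 2.71 = 470.838414
  81.182737 * 1.0 = 81.182737
  300.763 * 2.73 = 821.08299
  56.181887 * 0.51 = 28.652762
Sum = 113.21128 + 13.899289 + 470.838414 + 81.182737 + 821.08299 + 28.652762 = 1528.867472
Step 3: Take the p-th root:
||f||_3 = (1528.867472)^(1/3) = 11.52011


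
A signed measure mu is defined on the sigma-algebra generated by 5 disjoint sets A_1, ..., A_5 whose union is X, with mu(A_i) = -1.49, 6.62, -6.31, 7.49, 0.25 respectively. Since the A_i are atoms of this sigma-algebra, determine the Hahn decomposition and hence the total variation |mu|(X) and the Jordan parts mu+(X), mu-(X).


Step 1: Every measurable set is a union of atoms (the cells / points), so a Hahn decomposition is
  obtained by grouping atoms by sign: P = union of atoms with mu > 0, N = union of the remaining atoms.
  Atoms in P (indices): 2, 4, 5;  atoms in N (indices): 1, 3
  Positive values: 6.62, 7.49, 0.25
  Negative values: -1.49, -6.31
Step 2: mu+(X) = mu(P) = sum of positive atom values = 14.36
Step 3: mu-(X) = -mu(N) = sum of |negative atom values| = 7.8
Step 4: |mu|(X) = mu+(X) + mu-(X) = 14.36 + 7.8 = 22.16
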